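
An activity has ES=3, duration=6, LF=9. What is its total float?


EF = ES + duration = 3 + 6 = 9
LS = LF - duration = 9 - 6 = 3
Total Float = LF - EF = 9 - 9
(or LS - ES = 3 - 3)
= 0


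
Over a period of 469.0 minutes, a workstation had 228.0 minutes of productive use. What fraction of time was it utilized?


Utilization = busy / total × 100
= 228.0 / 469.0 × 100
= 48.6%


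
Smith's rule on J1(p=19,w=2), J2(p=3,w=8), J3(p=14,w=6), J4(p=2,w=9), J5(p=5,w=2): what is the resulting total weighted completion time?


WSPT order (by p/w): J4 → J2 → J3 → J5 → J1
  J4: C=2, w·C=9×2=18
  J2: C=5, w·C=8×5=40
  J3: C=19, w·C=6×19=114
  J5: C=24, w·C=2×24=48
  J1: C=43, w·C=2×43=86
Σ w·C = 306
= 306


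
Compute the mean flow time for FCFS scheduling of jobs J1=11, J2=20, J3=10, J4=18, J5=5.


Completion times:
  J1: completes at 11
  J2: completes at 31
  J3: completes at 41
  J4: completes at 59
  J5: completes at 64
Sum = 206
Average = 206/5
= 41.20


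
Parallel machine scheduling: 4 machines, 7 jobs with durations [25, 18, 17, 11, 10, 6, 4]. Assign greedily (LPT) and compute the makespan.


Jobs (LPT sorted): [25, 18, 17, 11, 10, 6, 4]
Machines: 4
  J=25 → Machine 1 (load: 0+25=25)
  J=18 → Machine 2 (load: 0+18=18)
  J=17 → Machine 3 (load: 0+17=17)
  J=11 → Machine 4 (load: 0+11=11)
  J=10 → Machine 4 (load: 11+10=21)
  J=6 → Machine 3 (load: 17+6=23)
  J=4 → Machine 2 (load: 18+4=22)
Machine loads: [25, 22, 23, 21]
Makespan = max = 25 time units


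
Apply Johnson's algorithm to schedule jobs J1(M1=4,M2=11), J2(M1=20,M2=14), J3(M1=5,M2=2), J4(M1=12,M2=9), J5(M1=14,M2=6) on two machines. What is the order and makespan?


Johnson's rule:
Group 1 (M1≤M2, sort by M1): ['J1']
Group 2 (M1>M2, sort desc M2): ['J2', 'J4', 'J5', 'J3']
Sequence: J1 → J2 → J4 → J5 → J3
Makespan calculation:
  J1: M1 done=4, M2 done=15
  J2: M1 done=24, M2 done=38
  J4: M1 done=36, M2 done=47
  J5: M1 done=50, M2 done=56
  J3: M1 done=55, M2 done=58
= Sequence: J1 → J2 → J4 → J5 → J3, Makespan: 58


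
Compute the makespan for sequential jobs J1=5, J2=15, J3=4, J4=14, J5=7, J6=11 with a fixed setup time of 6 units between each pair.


Makespan = Σ processing + (n-1) × setup
= (5 + 15 + 4 + 14 + 7 + 11) + (6-1)×6
= 56 + 30
= 86 time units


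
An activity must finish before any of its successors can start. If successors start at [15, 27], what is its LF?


LF = min of all successor start times
Successors start at: [15, 27]
LF = min(15, 27)
= 15


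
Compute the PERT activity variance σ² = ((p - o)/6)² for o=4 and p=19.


σ² = ((p - o) / 6)² = (p - o)² / 36
= (19 - 4)² / 36
= 15² / 36
= 225 / 36
= 6.2500


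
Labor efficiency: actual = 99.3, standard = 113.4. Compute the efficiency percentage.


Efficiency = (actual / standard) × 100
= (99.3 / 113.4) × 100
= 87.6%


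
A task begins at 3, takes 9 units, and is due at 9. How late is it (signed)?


Completion = 3 + 9 = 12
Lateness = C - d = 12 - 9
= 3


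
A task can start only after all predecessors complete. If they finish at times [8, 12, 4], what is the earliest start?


ES = max of all predecessor completion times
Predecessors: [8, 12, 4]
ES = max(8, 12, 4)
= 12


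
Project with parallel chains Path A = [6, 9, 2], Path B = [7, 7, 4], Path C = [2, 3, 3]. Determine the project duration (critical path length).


Path A: 6 + 9 + 2 = 17
Path B: 7 + 7 + 4 = 18
Path C: 2 + 3 + 3 = 8
Critical path = longest = max(17, 18, 8)
= 18 (Path B)


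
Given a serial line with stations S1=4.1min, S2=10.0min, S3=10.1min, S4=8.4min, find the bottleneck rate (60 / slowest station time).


Bottleneck = longest station time
Station times: [4.1, 10.0, 10.1, 8.4]
Max = 10.1 min
Rate = 60 / 10.1
= 5.94 units/hour (bottleneck: 10.1min)


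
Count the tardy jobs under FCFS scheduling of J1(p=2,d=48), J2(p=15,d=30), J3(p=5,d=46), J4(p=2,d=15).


Completion vs due date:
  J1: C=2, d=48 → on time
  J2: C=17, d=30 → on time
  J3: C=22, d=46 → on time
  J4: C=24, d=15 → TARDY
Tardy jobs: J4
Count = 1


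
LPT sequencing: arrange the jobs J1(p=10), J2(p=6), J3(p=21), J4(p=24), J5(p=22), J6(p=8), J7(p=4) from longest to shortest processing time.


LPT: sort by longest processing time first
  J4: p=24
  J5: p=22
  J3: p=21
  J1: p=10
  J6: p=8
  J2: p=6
  J7: p=4
Order: J4 → J5 → J3 → J1 → J6 → J2 → J7


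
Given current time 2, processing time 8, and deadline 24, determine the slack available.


Slack = due - current_time - processing
= 24 - 2 - 8
= 14


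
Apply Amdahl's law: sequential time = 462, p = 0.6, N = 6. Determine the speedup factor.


Amdahl's law: T_p = T × ((1-p) + p/N)
= 462 × ((1-0.6) + 0.6/6)
= 462 × (0.40 + 0.1000)
= 462 × 0.5000
= 231.00
Speedup = 462/231.00
= 2.00×


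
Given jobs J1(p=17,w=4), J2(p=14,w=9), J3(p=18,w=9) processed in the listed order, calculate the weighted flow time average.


Completion times:
  J1: C=17, w×C=4×17=68
  J2: C=31, w×C=9×31=279
  J3: C=49, w×C=9×49=441
Sum w×C = 788
Sum w = 22
Weighted avg = 788/22
= 35.82


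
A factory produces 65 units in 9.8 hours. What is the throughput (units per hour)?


Throughput = units / time
= 65 / 9.8
= 6.6 units/hour


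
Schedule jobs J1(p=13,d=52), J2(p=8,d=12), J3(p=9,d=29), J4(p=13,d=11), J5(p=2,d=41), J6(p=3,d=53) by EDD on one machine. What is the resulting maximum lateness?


EDD order: J4 → J2 → J3 → J5 → J1 → J6
Completion and lateness:
  J4: C=13, d=11, L=13-11=2
  J2: C=21, d=12, L=21-12=9
  J3: C=30, d=29, L=30-29=1
  J5: C=32, d=41, L=32-41=-9
  J1: C=45, d=52, L=45-52=-7
  J6: C=48, d=53, L=48-53=-5
Lmax = max(2, 9, 1, -9, -7, -5)
= 9


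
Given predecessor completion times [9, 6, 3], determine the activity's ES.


ES = max of all predecessor completion times
Predecessors: [9, 6, 3]
ES = max(9, 6, 3)
= 9


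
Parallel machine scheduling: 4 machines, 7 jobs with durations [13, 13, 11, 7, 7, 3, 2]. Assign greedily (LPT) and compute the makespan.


Jobs (LPT sorted): [13, 13, 11, 7, 7, 3, 2]
Machines: 4
  J=13 → Machine 1 (load: 0+13=13)
  J=13 → Machine 2 (load: 0+13=13)
  J=11 → Machine 3 (load: 0+11=11)
  J=7 → Machine 4 (load: 0+7=7)
  J=7 → Machine 4 (load: 7+7=14)
  J=3 → Machine 3 (load: 11+3=14)
  J=2 → Machine 1 (load: 13+2=15)
Machine loads: [15, 13, 14, 14]
Makespan = max = 15 time units


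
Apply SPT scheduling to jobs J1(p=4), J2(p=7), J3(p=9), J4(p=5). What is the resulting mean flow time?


SPT order: J1 → J4 → J2 → J3
Completion times:
  J1: C=4
  J4: C=9
  J2: C=16
  J3: C=25
Sum = 54, n = 4
Mean flow = 54/4
= 13.50


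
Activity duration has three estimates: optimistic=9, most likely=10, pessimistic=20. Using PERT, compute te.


te = (o + 4m + p) / 6
= (9 + 4×10 + 20) / 6
= (9 + 40 + 20) / 6
= 69 / 6
= 11.50


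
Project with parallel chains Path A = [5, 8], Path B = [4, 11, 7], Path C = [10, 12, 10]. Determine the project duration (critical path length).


Path A: 5 + 8 = 13
Path B: 4 + 11 + 7 = 22
Path C: 10 + 12 + 10 = 32
Critical path = longest = max(13, 22, 32)
= 32 (Path C)


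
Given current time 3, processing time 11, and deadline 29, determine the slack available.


Slack = due - current_time - processing
= 29 - 3 - 11
= 15


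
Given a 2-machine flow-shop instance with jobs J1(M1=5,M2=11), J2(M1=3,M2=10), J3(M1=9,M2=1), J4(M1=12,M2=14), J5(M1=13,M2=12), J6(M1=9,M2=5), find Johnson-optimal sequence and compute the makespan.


Johnson's rule:
Group 1 (M1≤M2, sort by M1): ['J2', 'J1', 'J4']
Group 2 (M1>M2, sort desc M2): ['J5', 'J6', 'J3']
Sequence: J2 → J1 → J4 → J5 → J6 → J3
Makespan calculation:
  J2: M1 done=3, M2 done=13
  J1: M1 done=8, M2 done=24
  J4: M1 done=20, M2 done=38
  J5: M1 done=33, M2 done=50
  J6: M1 done=42, M2 done=55
  J3: M1 done=51, M2 done=56
= Sequence: J2 → J1 → J4 → J5 → J6 → J3, Makespan: 56


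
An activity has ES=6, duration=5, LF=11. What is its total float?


EF = ES + duration = 6 + 5 = 11
LS = LF - duration = 11 - 5 = 6
Total Float = LF - EF = 11 - 11
(or LS - ES = 6 - 6)
= 0


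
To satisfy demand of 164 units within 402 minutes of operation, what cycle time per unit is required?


Cycle time = available time / demand
= 402 / 164
= 2.45 min/unit


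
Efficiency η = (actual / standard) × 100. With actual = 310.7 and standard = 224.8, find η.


Efficiency = (actual / standard) × 100
= (310.7 / 224.8) × 100
= 138.2%


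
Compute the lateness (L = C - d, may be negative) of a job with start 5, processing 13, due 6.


Completion = 5 + 13 = 18
Lateness = C - d = 18 - 6
= 12


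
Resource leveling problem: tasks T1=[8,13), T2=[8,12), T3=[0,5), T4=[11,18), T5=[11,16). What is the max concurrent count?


Check each time point for overlaps:
  t=11: 4 tasks active (T1, T2, T4, T5)
Max concurrent = 4


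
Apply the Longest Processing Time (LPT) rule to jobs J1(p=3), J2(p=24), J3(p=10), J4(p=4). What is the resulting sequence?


LPT: sort by longest processing time first
  J2: p=24
  J3: p=10
  J4: p=4
  J1: p=3
Order: J2 → J3 → J4 → J1


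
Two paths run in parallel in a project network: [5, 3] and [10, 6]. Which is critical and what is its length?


Path A: 5 + 3 = 8
Path B: 10 + 6 = 16
Critical path = longest = max(8, 16)
= 16 (Path B)


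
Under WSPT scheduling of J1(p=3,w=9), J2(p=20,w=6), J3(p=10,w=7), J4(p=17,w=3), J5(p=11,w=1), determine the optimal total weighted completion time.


WSPT order (by p/w): J1 → J3 → J2 → J4 → J5
  J1: C=3, w·C=9×3=27
  J3: C=13, w·C=7×13=91
  J2: C=33, w·C=6×33=198
  J4: C=50, w·C=3×50=150
  J5: C=61, w·C=1×61=61
Σ w·C = 527
= 527


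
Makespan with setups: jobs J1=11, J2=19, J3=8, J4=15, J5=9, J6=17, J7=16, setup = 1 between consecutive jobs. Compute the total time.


Makespan = Σ processing + (n-1) × setup
= (11 + 19 + 8 + 15 + 9 + 17 + 16) + (7-1)×1
= 95 + 6
= 101 time units


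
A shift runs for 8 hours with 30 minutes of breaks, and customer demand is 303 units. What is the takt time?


Available = 8×60 - 30 = 450 min
Takt time = 450 / 303
= 1.49 min/unit


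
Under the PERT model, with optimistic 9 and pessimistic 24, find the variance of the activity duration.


σ² = ((p - o) / 6)² = (p - o)² / 36
= (24 - 9)² / 36
= 15² / 36
= 225 / 36
= 6.2500


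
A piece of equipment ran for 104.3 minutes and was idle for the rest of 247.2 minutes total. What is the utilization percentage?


Utilization = busy / total × 100
= 104.3 / 247.2 × 100
= 42.2%


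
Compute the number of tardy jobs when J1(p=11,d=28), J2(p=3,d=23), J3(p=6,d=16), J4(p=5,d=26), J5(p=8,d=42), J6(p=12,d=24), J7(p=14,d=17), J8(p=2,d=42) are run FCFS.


Completion vs due date:
  J1: C=11, d=28 → on time
  J2: C=14, d=23 → on time
  J3: C=20, d=16 → TARDY
  J4: C=25, d=26 → on time
  J5: C=33, d=42 → on time
  J6: C=45, d=24 → TARDY
  J7: C=59, d=17 → TARDY
  J8: C=61, d=42 → TARDY
Tardy jobs: J3, J6, J7, J8
Count = 4


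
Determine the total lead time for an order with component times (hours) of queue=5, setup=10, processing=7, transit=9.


Lead time = queue + setup + processing + transit
= 5 + 10 + 7 + 9
= 31 hours


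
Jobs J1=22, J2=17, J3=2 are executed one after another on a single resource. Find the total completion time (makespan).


Sequential makespan: sum all processing times
= 22 + 17 + 2
= 41 time units


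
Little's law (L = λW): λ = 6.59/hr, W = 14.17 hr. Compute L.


Little's law: L = λ × W
= 6.59 × 14.17
= 93.38


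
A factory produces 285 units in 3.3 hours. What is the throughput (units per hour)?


Throughput = units / time
= 285 / 3.3
= 86.4 units/hour


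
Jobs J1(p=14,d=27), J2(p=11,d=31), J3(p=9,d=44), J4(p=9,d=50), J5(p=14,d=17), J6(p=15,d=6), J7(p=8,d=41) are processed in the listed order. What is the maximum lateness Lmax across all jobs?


Lateness per job (L = C - d):
  J1: C=14, d=27, L=-13
  J2: C=25, d=31, L=-6
  J3: C=34, d=44, L=-10
  J4: C=43, d=50, L=-7
  J5: C=57, d=17, L=40
  J6: C=72, d=6, L=66
  J7: C=80, d=41, L=39
Lmax = max(-13, -6, -10, -7, 40, 66, 39)
= 66


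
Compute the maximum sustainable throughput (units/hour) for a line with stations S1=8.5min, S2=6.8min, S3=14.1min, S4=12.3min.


Bottleneck = longest station time
Station times: [8.5, 6.8, 14.1, 12.3]
Max = 14.1 min
Rate = 60 / 14.1
= 4.26 units/hour (bottleneck: 14.1min)


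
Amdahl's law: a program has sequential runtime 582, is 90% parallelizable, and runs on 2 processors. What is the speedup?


Amdahl's law: T_p = T × ((1-p) + p/N)
= 582 × ((1-0.9) + 0.9/2)
= 582 × (0.10 + 0.4500)
= 582 × 0.5500
= 320.10
Speedup = 582/320.10
= 1.82×


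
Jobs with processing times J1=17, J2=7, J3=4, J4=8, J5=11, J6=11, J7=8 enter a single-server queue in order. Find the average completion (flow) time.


Completion times:
  J1: completes at 17
  J2: completes at 24
  J3: completes at 28
  J4: completes at 36
  J5: completes at 47
  J6: completes at 58
  J7: completes at 66
Sum = 276
Average = 276/7
= 39.43


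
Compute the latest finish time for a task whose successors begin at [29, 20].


LF = min of all successor start times
Successors start at: [29, 20]
LF = min(29, 20)
= 20


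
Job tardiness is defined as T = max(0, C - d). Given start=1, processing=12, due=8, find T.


Completion = start + processing = 1 + 12 = 13
Tardiness = max(0, C - d) = max(0, 13 - 8)
= max(0, 5)
= 5


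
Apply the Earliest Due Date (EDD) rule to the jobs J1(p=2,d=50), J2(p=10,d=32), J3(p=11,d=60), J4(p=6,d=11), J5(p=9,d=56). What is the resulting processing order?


EDD: sort by earliest due date
  J4: d=11, p=6
  J2: d=32, p=10
  J1: d=50, p=2
  J5: d=56, p=9
  J3: d=60, p=11
Order: J4 → J2 → J1 → J5 → J3


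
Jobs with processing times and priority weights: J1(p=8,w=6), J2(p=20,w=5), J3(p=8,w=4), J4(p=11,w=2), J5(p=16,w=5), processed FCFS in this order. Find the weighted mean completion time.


Completion times:
  J1: C=8, w×C=6×8=48
  J2: C=28, w×C=5×28=140
  J3: C=36, w×C=4×36=144
  J4: C=47, w×C=2×47=94
  J5: C=63, w×C=5×63=315
Sum w×C = 741
Sum w = 22
Weighted avg = 741/22
= 33.68


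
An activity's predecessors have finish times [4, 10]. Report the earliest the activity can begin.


ES = max of all predecessor completion times
Predecessors: [4, 10]
ES = max(4, 10)
= 10


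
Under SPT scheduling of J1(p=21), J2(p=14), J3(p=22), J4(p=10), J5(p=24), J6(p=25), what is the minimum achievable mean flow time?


SPT order: J4 → J2 → J1 → J3 → J5 → J6
Completion times:
  J4: C=10
  J2: C=24
  J1: C=45
  J3: C=67
  J5: C=91
  J6: C=116
Sum = 353, n = 6
Mean flow = 353/6
= 58.83


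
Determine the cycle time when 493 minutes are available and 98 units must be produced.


Cycle time = available time / demand
= 493 / 98
= 5.03 min/unit


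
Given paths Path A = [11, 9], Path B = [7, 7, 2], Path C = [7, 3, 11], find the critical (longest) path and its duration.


Path A: 11 + 9 = 20
Path B: 7 + 7 + 2 = 16
Path C: 7 + 3 + 11 = 21
Critical path = longest = max(20, 16, 21)
= 21 (Path C)


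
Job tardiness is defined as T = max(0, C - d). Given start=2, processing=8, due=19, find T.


Completion = start + processing = 2 + 8 = 10
Tardiness = max(0, C - d) = max(0, 10 - 19)
= max(0, -9)
= 0


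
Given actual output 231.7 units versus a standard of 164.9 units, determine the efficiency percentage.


Efficiency = (actual / standard) × 100
= (231.7 / 164.9) × 100
= 140.5%


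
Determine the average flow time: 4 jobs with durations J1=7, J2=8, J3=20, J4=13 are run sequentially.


Completion times:
  J1: completes at 7
  J2: completes at 15
  J3: completes at 35
  J4: completes at 48
Sum = 105
Average = 105/4
= 26.25


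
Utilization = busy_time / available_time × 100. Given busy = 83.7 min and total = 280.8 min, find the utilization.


Utilization = busy / total × 100
= 83.7 / 280.8 × 100
= 29.8%


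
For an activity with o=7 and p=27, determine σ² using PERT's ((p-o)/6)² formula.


σ² = ((p - o) / 6)² = (p - o)² / 36
= (27 - 7)² / 36
= 20² / 36
= 400 / 36
= 11.1111


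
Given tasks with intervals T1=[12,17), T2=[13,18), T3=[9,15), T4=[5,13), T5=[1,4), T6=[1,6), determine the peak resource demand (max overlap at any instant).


Check each time point for overlaps:
  t=12: 3 tasks active (T1, T3, T4)
Max concurrent = 3


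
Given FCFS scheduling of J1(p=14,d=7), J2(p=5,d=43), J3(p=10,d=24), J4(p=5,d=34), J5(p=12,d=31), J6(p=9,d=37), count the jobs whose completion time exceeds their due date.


Completion vs due date:
  J1: C=14, d=7 → TARDY
  J2: C=19, d=43 → on time
  J3: C=29, d=24 → TARDY
  J4: C=34, d=34 → on time
  J5: C=46, d=31 → TARDY
  J6: C=55, d=37 → TARDY
Tardy jobs: J1, J3, J5, J6
Count = 4


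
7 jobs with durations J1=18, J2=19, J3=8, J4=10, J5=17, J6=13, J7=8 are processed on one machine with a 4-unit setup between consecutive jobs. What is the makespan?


Makespan = Σ processing + (n-1) × setup
= (18 + 19 + 8 + 10 + 17 + 13 + 8) + (7-1)×4
= 93 + 24
= 117 time units


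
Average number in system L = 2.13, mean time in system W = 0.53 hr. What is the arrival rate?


Little's law: L = λW → λ = L / W
= 2.13 / 0.53
= 4.02 per hour


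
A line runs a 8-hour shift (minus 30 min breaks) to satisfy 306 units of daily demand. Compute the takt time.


Available = 8×60 - 30 = 450 min
Takt time = 450 / 306
= 1.47 min/unit


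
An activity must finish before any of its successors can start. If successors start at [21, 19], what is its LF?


LF = min of all successor start times
Successors start at: [21, 19]
LF = min(21, 19)
= 19


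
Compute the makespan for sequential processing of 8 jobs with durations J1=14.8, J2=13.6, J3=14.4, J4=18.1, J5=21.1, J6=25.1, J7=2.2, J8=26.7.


Sequential makespan: sum all processing times
= 14.8 + 13.6 + 14.4 + 18.1 + 21.1 + 25.1 + 2.2 + 26.7
= 136.0 time units


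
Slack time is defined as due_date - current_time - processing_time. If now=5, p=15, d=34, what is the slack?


Slack = due - current_time - processing
= 34 - 5 - 15
= 14


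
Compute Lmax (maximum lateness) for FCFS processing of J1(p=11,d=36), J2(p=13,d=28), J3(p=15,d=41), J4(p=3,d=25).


Lateness per job (L = C - d):
  J1: C=11, d=36, L=-25
  J2: C=24, d=28, L=-4
  J3: C=39, d=41, L=-2
  J4: C=42, d=25, L=17
Lmax = max(-25, -4, -2, 17)
= 17


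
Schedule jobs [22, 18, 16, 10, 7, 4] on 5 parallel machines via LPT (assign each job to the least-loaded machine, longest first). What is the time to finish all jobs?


Jobs (LPT sorted): [22, 18, 16, 10, 7, 4]
Machines: 5
  J=22 → Machine 1 (load: 0+22=22)
  J=18 → Machine 2 (load: 0+18=18)
  J=16 → Machine 3 (load: 0+16=16)
  J=10 → Machine 4 (load: 0+10=10)
  J=7 → Machine 5 (load: 0+7=7)
  J=4 → Machine 5 (load: 7+4=11)
Machine loads: [22, 18, 16, 10, 11]
Makespan = max = 22 time units


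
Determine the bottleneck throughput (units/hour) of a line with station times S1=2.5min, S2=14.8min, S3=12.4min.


Bottleneck = longest station time
Station times: [2.5, 14.8, 12.4]
Max = 14.8 min
Rate = 60 / 14.8
= 4.05 units/hour (bottleneck: 14.8min)


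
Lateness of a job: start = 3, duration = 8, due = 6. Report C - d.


Completion = 3 + 8 = 11
Lateness = C - d = 11 - 6
= 5


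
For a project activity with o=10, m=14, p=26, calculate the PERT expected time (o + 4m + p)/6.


te = (o + 4m + p) / 6
= (10 + 4×14 + 26) / 6
= (10 + 56 + 26) / 6
= 92 / 6
= 15.33


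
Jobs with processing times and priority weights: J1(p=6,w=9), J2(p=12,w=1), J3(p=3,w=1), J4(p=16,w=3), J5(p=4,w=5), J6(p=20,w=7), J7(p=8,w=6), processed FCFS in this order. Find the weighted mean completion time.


Completion times:
  J1: C=6, w×C=9×6=54
  J2: C=18, w×C=1×18=18
  J3: C=21, w×C=1×21=21
  J4: C=37, w×C=3×37=111
  J5: C=41, w×C=5×41=205
  J6: C=61, w×C=7×61=427
  J7: C=69, w×C=6×69=414
Sum w×C = 1250
Sum w = 32
Weighted avg = 1250/32
= 39.06


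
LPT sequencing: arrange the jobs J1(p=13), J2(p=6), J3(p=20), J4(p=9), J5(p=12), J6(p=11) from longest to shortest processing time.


LPT: sort by longest processing time first
  J3: p=20
  J1: p=13
  J5: p=12
  J6: p=11
  J4: p=9
  J2: p=6
Order: J3 → J1 → J5 → J6 → J4 → J2


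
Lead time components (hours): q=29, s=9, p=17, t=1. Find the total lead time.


Lead time = queue + setup + processing + transit
= 29 + 9 + 17 + 1
= 56 hours


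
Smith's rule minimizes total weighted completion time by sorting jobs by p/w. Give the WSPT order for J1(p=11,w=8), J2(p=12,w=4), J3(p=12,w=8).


WSPT (Smith's rule): sort by p/w ascending
  J1: p/w = 11/8 = 1.375
  J3: p/w = 12/8 = 1.500
  J2: p/w = 12/4 = 3.000
Order: J1 → J3 → J2


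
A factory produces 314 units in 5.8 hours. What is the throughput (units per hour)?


Throughput = units / time
= 314 / 5.8
= 54.1 units/hour


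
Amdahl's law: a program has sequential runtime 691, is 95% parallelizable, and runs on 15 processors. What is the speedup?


Amdahl's law: T_p = T × ((1-p) + p/N)
= 691 × ((1-0.95) + 0.95/15)
= 691 × (0.05 + 0.0633)
= 691 × 0.1133
= 78.31
Speedup = 691/78.31
= 8.82×


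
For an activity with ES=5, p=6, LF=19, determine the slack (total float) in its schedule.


EF = ES + duration = 5 + 6 = 11
LS = LF - duration = 19 - 6 = 13
Total Float = LF - EF = 19 - 11
(or LS - ES = 13 - 5)
= 8


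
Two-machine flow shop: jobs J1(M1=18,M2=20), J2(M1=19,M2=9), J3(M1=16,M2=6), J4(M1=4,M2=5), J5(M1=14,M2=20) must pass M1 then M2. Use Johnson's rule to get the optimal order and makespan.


Johnson's rule:
Group 1 (M1≤M2, sort by M1): ['J4', 'J5', 'J1']
Group 2 (M1>M2, sort desc M2): ['J2', 'J3']
Sequence: J4 → J5 → J1 → J2 → J3
Makespan calculation:
  J4: M1 done=4, M2 done=9
  J5: M1 done=18, M2 done=38
  J1: M1 done=36, M2 done=58
  J2: M1 done=55, M2 done=67
  J3: M1 done=71, M2 done=77
= Sequence: J4 → J5 → J1 → J2 → J3, Makespan: 77


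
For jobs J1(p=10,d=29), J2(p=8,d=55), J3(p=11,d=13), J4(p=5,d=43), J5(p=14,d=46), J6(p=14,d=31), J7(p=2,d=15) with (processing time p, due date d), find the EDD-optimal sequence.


EDD: sort by earliest due date
  J3: d=13, p=11
  J7: d=15, p=2
  J1: d=29, p=10
  J6: d=31, p=14
  J4: d=43, p=5
  J5: d=46, p=14
  J2: d=55, p=8
Order: J3 → J7 → J1 → J6 → J4 → J5 → J2


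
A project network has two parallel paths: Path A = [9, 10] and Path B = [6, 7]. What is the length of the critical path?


Path A: 9 + 10 = 19
Path B: 6 + 7 = 13
Critical path = longest = max(19, 13)
= 19 (Path A)


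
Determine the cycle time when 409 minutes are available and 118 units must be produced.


Cycle time = available time / demand
= 409 / 118
= 3.47 min/unit


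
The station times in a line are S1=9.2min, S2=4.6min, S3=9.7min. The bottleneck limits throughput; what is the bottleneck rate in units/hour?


Bottleneck = longest station time
Station times: [9.2, 4.6, 9.7]
Max = 9.7 min
Rate = 60 / 9.7
= 6.19 units/hour (bottleneck: 9.7min)


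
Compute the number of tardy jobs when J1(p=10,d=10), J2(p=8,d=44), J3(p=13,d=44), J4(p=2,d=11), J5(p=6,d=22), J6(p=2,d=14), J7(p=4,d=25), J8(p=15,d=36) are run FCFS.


Completion vs due date:
  J1: C=10, d=10 → on time
  J2: C=18, d=44 → on time
  J3: C=31, d=44 → on time
  J4: C=33, d=11 → TARDY
  J5: C=39, d=22 → TARDY
  J6: C=41, d=14 → TARDY
  J7: C=45, d=25 → TARDY
  J8: C=60, d=36 → TARDY
Tardy jobs: J4, J5, J6, J7, J8
Count = 5


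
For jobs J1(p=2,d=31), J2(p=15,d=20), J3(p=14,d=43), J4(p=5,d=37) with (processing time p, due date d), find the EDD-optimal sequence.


EDD: sort by earliest due date
  J2: d=20, p=15
  J1: d=31, p=2
  J4: d=37, p=5
  J3: d=43, p=14
Order: J2 → J1 → J4 → J3


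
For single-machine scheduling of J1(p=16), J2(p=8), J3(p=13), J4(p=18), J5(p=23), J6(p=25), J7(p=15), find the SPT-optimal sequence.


SPT: sort by shortest processing time
  J2: p=8
  J3: p=13
  J7: p=15
  J1: p=16
  J4: p=18
  J5: p=23
  J6: p=25
Order: J2 → J3 → J7 → J1 → J4 → J5 → J6


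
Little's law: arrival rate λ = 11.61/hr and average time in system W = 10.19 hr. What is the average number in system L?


Little's law: L = λ × W
= 11.61 × 10.19
= 118.31


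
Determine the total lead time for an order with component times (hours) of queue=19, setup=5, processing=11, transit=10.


Lead time = queue + setup + processing + transit
= 19 + 5 + 11 + 10
= 45 hours


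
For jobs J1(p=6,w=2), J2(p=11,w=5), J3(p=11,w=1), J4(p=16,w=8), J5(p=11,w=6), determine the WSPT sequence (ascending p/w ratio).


WSPT (Smith's rule): sort by p/w ascending
  J5: p/w = 11/6 = 1.833
  J4: p/w = 16/8 = 2.000
  J2: p/w = 11/5 = 2.200
  J1: p/w = 6/2 = 3.000
  J3: p/w = 11/1 = 11.000
Order: J5 → J4 → J2 → J1 → J3


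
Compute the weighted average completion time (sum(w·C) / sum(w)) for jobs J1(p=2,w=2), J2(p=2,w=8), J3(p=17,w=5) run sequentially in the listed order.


Completion times:
  J1: C=2, w×C=2×2=4
  J2: C=4, w×C=8×4=32
  J3: C=21, w×C=5×21=105
Sum w×C = 141
Sum w = 15
Weighted avg = 141/15
= 9.40


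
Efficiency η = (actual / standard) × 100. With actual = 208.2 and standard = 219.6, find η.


Efficiency = (actual / standard) × 100
= (208.2 / 219.6) × 100
= 94.8%


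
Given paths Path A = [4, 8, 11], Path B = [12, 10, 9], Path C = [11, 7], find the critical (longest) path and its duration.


Path A: 4 + 8 + 11 = 23
Path B: 12 + 10 + 9 = 31
Path C: 11 + 7 = 18
Critical path = longest = max(23, 31, 18)
= 31 (Path B)


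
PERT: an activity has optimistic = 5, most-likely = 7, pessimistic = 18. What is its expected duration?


te = (o + 4m + p) / 6
= (5 + 4×7 + 18) / 6
= (5 + 28 + 18) / 6
= 51 / 6
= 8.50


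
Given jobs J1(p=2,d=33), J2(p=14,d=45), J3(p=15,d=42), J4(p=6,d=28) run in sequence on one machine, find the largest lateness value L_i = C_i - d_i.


Lateness per job (L = C - d):
  J1: C=2, d=33, L=-31
  J2: C=16, d=45, L=-29
  J3: C=31, d=42, L=-11
  J4: C=37, d=28, L=9
Lmax = max(-31, -29, -11, 9)
= 9


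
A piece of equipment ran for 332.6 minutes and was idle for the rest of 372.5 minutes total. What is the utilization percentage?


Utilization = busy / total × 100
= 332.6 / 372.5 × 100
= 89.3%


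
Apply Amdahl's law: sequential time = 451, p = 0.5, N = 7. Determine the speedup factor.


Amdahl's law: T_p = T × ((1-p) + p/N)
= 451 × ((1-0.5) + 0.5/7)
= 451 × (0.50 + 0.0714)
= 451 × 0.5714
= 257.71
Speedup = 451/257.71
= 1.75×


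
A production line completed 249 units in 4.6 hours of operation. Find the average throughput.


Throughput = units / time
= 249 / 4.6
= 54.1 units/hour


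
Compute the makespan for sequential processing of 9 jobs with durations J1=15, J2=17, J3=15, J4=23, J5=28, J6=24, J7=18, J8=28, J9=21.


Sequential makespan: sum all processing times
= 15 + 17 + 15 + 23 + 28 + 24 + 18 + 28 + 21
= 189 time units


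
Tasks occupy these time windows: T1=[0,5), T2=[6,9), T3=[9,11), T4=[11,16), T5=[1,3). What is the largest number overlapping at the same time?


Check each time point for overlaps:
  t=1: 2 tasks active (T1, T5)
Max concurrent = 2


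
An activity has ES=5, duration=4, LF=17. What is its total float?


EF = ES + duration = 5 + 4 = 9
LS = LF - duration = 17 - 4 = 13
Total Float = LF - EF = 17 - 9
(or LS - ES = 13 - 5)
= 8


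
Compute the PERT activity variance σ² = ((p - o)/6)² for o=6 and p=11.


σ² = ((p - o) / 6)² = (p - o)² / 36
= (11 - 6)² / 36
= 5² / 36
= 25 / 36
= 0.6944


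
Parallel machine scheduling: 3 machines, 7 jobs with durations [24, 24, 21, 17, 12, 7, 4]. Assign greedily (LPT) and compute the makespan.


Jobs (LPT sorted): [24, 24, 21, 17, 12, 7, 4]
Machines: 3
  J=24 → Machine 1 (load: 0+24=24)
  J=24 → Machine 2 (load: 0+24=24)
  J=21 → Machine 3 (load: 0+21=21)
  J=17 → Machine 3 (load: 21+17=38)
  J=12 → Machine 1 (load: 24+12=36)
  J=7 → Machine 2 (load: 24+7=31)
  J=4 → Machine 2 (load: 31+4=35)
Machine loads: [36, 35, 38]
Makespan = max = 38 time units


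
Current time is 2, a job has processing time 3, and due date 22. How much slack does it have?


Slack = due - current_time - processing
= 22 - 2 - 3
= 17


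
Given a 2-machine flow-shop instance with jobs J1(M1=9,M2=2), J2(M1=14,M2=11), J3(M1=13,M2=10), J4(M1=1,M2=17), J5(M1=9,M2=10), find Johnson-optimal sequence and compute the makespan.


Johnson's rule:
Group 1 (M1≤M2, sort by M1): ['J4', 'J5']
Group 2 (M1>M2, sort desc M2): ['J2', 'J3', 'J1']
Sequence: J4 → J5 → J2 → J3 → J1
Makespan calculation:
  J4: M1 done=1, M2 done=18
  J5: M1 done=10, M2 done=28
  J2: M1 done=24, M2 done=39
  J3: M1 done=37, M2 done=49
  J1: M1 done=46, M2 done=51
= Sequence: J4 → J5 → J2 → J3 → J1, Makespan: 51


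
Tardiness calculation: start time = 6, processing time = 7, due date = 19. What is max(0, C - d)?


Completion = start + processing = 6 + 7 = 13
Tardiness = max(0, C - d) = max(0, 13 - 19)
= max(0, -6)
= 0


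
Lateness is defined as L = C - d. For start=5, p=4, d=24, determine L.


Completion = 5 + 4 = 9
Lateness = C - d = 9 - 24
= -15


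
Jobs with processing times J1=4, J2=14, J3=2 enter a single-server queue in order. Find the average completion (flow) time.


Completion times:
  J1: completes at 4
  J2: completes at 18
  J3: completes at 20
Sum = 42
Average = 42/3
= 14.00


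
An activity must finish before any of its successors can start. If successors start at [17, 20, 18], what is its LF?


LF = min of all successor start times
Successors start at: [17, 20, 18]
LF = min(17, 20, 18)
= 17


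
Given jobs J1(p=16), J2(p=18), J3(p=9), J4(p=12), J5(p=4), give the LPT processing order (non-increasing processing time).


LPT: sort by longest processing time first
  J2: p=18
  J1: p=16
  J4: p=12
  J3: p=9
  J5: p=4
Order: J2 → J1 → J4 → J3 → J5


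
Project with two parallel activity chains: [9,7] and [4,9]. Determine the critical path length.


Path A: 9 + 7 = 16
Path B: 4 + 9 = 13
Critical path = longest = max(16, 13)
= 16 (Path A)


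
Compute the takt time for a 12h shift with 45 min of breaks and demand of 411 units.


Available = 12×60 - 45 = 675 min
Takt time = 675 / 411
= 1.64 min/unit


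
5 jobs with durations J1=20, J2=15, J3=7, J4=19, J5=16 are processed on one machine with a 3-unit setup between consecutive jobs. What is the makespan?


Makespan = Σ processing + (n-1) × setup
= (20 + 15 + 7 + 19 + 16) + (5-1)×3
= 77 + 12
= 89 time units


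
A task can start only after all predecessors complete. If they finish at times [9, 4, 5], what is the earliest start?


ES = max of all predecessor completion times
Predecessors: [9, 4, 5]
ES = max(9, 4, 5)
= 9


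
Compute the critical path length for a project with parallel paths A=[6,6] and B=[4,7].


Path A: 6 + 6 = 12
Path B: 4 + 7 = 11
Critical path = longest = max(12, 11)
= 12 (Path A)


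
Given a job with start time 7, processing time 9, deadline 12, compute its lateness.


Completion = 7 + 9 = 16
Lateness = C - d = 16 - 12
= 4


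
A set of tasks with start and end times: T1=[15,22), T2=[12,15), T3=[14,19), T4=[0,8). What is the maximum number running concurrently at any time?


Check each time point for overlaps:
  t=14: 2 tasks active (T2, T3)
Max concurrent = 2


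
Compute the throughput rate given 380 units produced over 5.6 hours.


Throughput = units / time
= 380 / 5.6
= 67.9 units/hour


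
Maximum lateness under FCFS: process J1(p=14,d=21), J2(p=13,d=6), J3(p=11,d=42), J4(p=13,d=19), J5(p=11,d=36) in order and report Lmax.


Lateness per job (L = C - d):
  J1: C=14, d=21, L=-7
  J2: C=27, d=6, L=21
  J3: C=38, d=42, L=-4
  J4: C=51, d=19, L=32
  J5: C=62, d=36, L=26
Lmax = max(-7, 21, -4, 32, 26)
= 32


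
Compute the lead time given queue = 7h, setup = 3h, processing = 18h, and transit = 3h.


Lead time = queue + setup + processing + transit
= 7 + 3 + 18 + 3
= 31 hours


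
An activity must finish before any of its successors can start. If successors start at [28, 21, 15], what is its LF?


LF = min of all successor start times
Successors start at: [28, 21, 15]
LF = min(28, 21, 15)
= 15


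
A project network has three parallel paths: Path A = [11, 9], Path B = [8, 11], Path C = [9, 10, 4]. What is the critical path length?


Path A: 11 + 9 = 20
Path B: 8 + 11 = 19
Path C: 9 + 10 + 4 = 23
Critical path = longest = max(20, 19, 23)
= 23 (Path C)


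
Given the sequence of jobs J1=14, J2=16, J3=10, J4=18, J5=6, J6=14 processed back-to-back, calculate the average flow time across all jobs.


Completion times:
  J1: completes at 14
  J2: completes at 30
  J3: completes at 40
  J4: completes at 58
  J5: completes at 64
  J6: completes at 78
Sum = 284
Average = 284/6
= 47.33


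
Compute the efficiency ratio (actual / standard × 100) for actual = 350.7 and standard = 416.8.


Efficiency = (actual / standard) × 100
= (350.7 / 416.8) × 100
= 84.1%


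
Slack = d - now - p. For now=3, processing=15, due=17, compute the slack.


Slack = due - current_time - processing
= 17 - 3 - 15
= -1


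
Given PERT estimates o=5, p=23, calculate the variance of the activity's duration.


σ² = ((p - o) / 6)² = (p - o)² / 36
= (23 - 5)² / 36
= 18² / 36
= 324 / 36
= 9.0000


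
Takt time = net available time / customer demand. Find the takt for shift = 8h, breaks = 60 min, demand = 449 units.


Available = 8×60 - 60 = 420 min
Takt time = 420 / 449
= 0.94 min/unit


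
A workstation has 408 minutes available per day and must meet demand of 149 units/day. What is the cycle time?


Cycle time = available time / demand
= 408 / 149
= 2.74 min/unit


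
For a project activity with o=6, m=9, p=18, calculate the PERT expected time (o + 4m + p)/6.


te = (o + 4m + p) / 6
= (6 + 4×9 + 18) / 6
= (6 + 36 + 18) / 6
= 60 / 6
= 10.00


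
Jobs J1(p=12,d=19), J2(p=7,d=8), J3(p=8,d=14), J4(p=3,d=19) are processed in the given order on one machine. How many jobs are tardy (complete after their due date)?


Completion vs due date:
  J1: C=12, d=19 → on time
  J2: C=19, d=8 → TARDY
  J3: C=27, d=14 → TARDY
  J4: C=30, d=19 → TARDY
Tardy jobs: J2, J3, J4
Count = 3


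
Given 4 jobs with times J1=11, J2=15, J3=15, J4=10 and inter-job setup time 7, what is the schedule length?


Makespan = Σ processing + (n-1) × setup
= (11 + 15 + 15 + 10) + (4-1)×7
= 51 + 21
= 72 time units


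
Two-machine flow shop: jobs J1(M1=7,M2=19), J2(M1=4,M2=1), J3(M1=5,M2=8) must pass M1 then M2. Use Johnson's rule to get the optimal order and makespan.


Johnson's rule:
Group 1 (M1≤M2, sort by M1): ['J3', 'J1']
Group 2 (M1>M2, sort desc M2): ['J2']
Sequence: J3 → J1 → J2
Makespan calculation:
  J3: M1 done=5, M2 done=13
  J1: M1 done=12, M2 done=32
  J2: M1 done=16, M2 done=33
= Sequence: J3 → J1 → J2, Makespan: 33


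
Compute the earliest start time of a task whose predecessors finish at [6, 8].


ES = max of all predecessor completion times
Predecessors: [6, 8]
ES = max(6, 8)
= 8


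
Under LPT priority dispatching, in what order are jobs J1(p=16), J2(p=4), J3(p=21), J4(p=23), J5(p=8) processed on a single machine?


LPT: sort by longest processing time first
  J4: p=23
  J3: p=21
  J1: p=16
  J5: p=8
  J2: p=4
Order: J4 → J3 → J1 → J5 → J2


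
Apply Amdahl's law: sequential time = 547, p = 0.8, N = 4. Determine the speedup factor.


Amdahl's law: T_p = T × ((1-p) + p/N)
= 547 × ((1-0.8) + 0.8/4)
= 547 × (0.20 + 0.2000)
= 547 × 0.4000
= 218.80
Speedup = 547/218.80
= 2.50×


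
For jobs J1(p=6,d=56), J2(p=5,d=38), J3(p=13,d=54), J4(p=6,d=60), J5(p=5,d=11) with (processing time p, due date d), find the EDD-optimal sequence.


EDD: sort by earliest due date
  J5: d=11, p=5
  J2: d=38, p=5
  J3: d=54, p=13
  J1: d=56, p=6
  J4: d=60, p=6
Order: J5 → J2 → J3 → J1 → J4


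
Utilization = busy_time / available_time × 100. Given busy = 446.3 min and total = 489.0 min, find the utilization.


Utilization = busy / total × 100
= 446.3 / 489.0 × 100
= 91.3%


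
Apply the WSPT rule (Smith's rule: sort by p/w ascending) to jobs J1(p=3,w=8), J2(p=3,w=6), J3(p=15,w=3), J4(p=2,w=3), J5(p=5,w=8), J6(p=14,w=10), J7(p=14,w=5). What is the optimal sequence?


WSPT (Smith's rule): sort by p/w ascending
  J1: p/w = 3/8 = 0.375
  J2: p/w = 3/6 = 0.500
  J5: p/w = 5/8 = 0.625
  J4: p/w = 2/3 = 0.667
  J6: p/w = 14/10 = 1.400
  J7: p/w = 14/5 = 2.800
  J3: p/w = 15/3 = 5.000
Order: J1 → J2 → J5 → J4 → J6 → J7 → J3


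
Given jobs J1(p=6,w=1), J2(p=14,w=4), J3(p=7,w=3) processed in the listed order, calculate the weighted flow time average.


Completion times:
  J1: C=6, w×C=1×6=6
  J2: C=20, w×C=4×20=80
  J3: C=27, w×C=3×27=81
Sum w×C = 167
Sum w = 8
Weighted avg = 167/8
= 20.88


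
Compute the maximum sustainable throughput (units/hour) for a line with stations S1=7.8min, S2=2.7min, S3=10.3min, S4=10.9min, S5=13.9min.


Bottleneck = longest station time
Station times: [7.8, 2.7, 10.3, 10.9, 13.9]
Max = 13.9 min
Rate = 60 / 13.9
= 4.32 units/hour (bottleneck: 13.9min)


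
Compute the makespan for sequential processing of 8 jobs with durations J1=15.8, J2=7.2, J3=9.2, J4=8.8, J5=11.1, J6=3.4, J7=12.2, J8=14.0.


Sequential makespan: sum all processing times
= 15.8 + 7.2 + 9.2 + 8.8 + 11.1 + 3.4 + 12.2 + 14.0
= 81.7 time units


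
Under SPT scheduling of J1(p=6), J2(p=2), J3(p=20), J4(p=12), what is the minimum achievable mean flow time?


SPT order: J2 → J1 → J4 → J3
Completion times:
  J2: C=2
  J1: C=8
  J4: C=20
  J3: C=40
Sum = 70, n = 4
Mean flow = 70/4
= 17.50


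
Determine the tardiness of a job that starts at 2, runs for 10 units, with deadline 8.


Completion = start + processing = 2 + 10 = 12
Tardiness = max(0, C - d) = max(0, 12 - 8)
= max(0, 4)
= 4


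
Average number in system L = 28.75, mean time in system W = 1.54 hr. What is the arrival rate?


Little's law: L = λW → λ = L / W
= 28.75 / 1.54
= 18.67 per hour


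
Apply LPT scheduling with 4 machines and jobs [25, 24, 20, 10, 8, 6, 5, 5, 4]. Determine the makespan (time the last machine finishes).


Jobs (LPT sorted): [25, 24, 20, 10, 8, 6, 5, 5, 4]
Machines: 4
  J=25 → Machine 1 (load: 0+25=25)
  J=24 → Machine 2 (load: 0+24=24)
  J=20 → Machine 3 (load: 0+20=20)
  J=10 → Machine 4 (load: 0+10=10)
  J=8 → Machine 4 (load: 10+8=18)
  J=6 → Machine 4 (load: 18+6=24)
  J=5 → Machine 3 (load: 20+5=25)
  J=5 → Machine 2 (load: 24+5=29)
  J=4 → Machine 4 (load: 24+4=28)
Machine loads: [25, 29, 25, 28]
Makespan = max = 29 time units


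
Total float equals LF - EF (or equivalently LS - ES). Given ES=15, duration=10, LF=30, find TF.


EF = ES + duration = 15 + 10 = 25
LS = LF - duration = 30 - 10 = 20
Total Float = LF - EF = 30 - 25
(or LS - ES = 20 - 15)
= 5


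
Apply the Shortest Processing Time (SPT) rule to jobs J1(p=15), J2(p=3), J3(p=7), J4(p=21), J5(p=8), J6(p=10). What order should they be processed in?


SPT: sort by shortest processing time
  J2: p=3
  J3: p=7
  J5: p=8
  J6: p=10
  J1: p=15
  J4: p=21
Order: J2 → J3 → J5 → J6 → J1 → J4


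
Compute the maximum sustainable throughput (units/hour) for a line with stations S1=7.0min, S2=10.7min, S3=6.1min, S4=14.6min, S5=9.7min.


Bottleneck = longest station time
Station times: [7.0, 10.7, 6.1, 14.6, 9.7]
Max = 14.6 min
Rate = 60 / 14.6
= 4.11 units/hour (bottleneck: 14.6min)


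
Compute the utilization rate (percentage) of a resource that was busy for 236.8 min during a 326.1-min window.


Utilization = busy / total × 100
= 236.8 / 326.1 × 100
= 72.6%
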